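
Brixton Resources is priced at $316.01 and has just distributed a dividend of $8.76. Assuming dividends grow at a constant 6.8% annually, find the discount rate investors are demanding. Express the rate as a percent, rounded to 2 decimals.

9.76%

Rearranging the constant-growth DDM: r = D₁/P₀ + g.
D₁ = 8.76 × (1 + 0.068) = 9.3557.
r = 9.3557 / 316.01 + 0.068 = 0.02961 + 0.068 = 0.09761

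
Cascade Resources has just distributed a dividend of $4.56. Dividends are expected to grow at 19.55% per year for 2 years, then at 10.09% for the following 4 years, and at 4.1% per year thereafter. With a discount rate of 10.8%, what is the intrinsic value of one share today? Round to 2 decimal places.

$111.51

Three-stage DDM. Project D₁…D_6; terminal Gordon value at t=6 with g = 0.041; discount at r = 0.108.
D_1 = 5.4515
D_2 = 6.5172
D_3 = 7.1748
D_4 = 7.8988
D_5 = 8.6958
D_6 = 9.5732
TV_6 = 9.9657/(0.108−0.041) = 148.7412
P₀ = Σ Dₜ/(1+r)ᵗ + TV_6/(1+r)^6 = 111.5137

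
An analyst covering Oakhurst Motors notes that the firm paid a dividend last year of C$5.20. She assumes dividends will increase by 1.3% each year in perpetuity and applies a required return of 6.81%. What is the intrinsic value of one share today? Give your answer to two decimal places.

Gordon growth model: P₀ = D₁/(r − g). D₁ = 5.20 × (1 + 0.013) = 5.2676.
P₀ = 5.2676 / (0.0681 − 0.013) = 5.2676 / 0.0551 = 95.6007

C$95.60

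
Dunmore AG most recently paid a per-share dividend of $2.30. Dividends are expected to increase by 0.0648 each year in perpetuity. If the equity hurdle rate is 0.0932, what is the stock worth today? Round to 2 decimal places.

$86.23

Gordon growth model: P₀ = D₁/(r − g). D₁ = 2.30 × (1 + 0.0648) = 2.4490.
P₀ = 2.4490 / (0.0932 − 0.0648) = 2.4490 / 0.0284 = 86.2338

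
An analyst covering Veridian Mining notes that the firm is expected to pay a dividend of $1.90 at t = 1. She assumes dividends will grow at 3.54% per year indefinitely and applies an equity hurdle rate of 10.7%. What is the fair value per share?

Gordon growth model: P₀ = D₁/(r − g), with D₁ = 1.90 given directly.
P₀ = 1.9000 / (0.107 − 0.0354) = 1.9000 / 0.0716 = 26.5363

$26.54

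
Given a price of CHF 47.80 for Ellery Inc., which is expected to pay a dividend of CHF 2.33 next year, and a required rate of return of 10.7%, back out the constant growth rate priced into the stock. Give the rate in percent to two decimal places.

From P₀ = D₁/(r − g), the implied growth is g = r − D₁/P₀.
g = 0.107 − 2.33/47.80 = 0.107 − 0.04874 = 0.05826

5.83%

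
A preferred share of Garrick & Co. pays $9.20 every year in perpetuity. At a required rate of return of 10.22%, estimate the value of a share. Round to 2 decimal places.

Zero-growth DDM (perpetuity): P₀ = D/r = 9.20 / 0.1022 = 90.0196

$90.02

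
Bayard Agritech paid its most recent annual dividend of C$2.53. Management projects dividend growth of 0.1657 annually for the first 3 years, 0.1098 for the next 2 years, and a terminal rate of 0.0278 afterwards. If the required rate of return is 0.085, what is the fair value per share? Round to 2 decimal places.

C$74.25

Three-stage DDM. Project D₁…D_5; terminal Gordon value at t=5 with g = 0.0278; discount at r = 0.085.
D_1 = 2.9492
D_2 = 3.4379
D_3 = 4.0076
D_4 = 4.4476
D_5 = 4.9359
TV_5 = 5.0732/(0.085−0.0278) = 88.6917
P₀ = Σ Dₜ/(1+r)ᵗ + TV_5/(1+r)^5 = 74.2520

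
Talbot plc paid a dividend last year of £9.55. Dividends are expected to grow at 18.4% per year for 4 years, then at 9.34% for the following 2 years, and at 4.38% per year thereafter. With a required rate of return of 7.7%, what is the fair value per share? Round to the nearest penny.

£529.23

Three-stage DDM. Project D₁…D_6; terminal Gordon value at t=6 with g = 0.0438; discount at r = 0.077.
D_1 = 11.3072
D_2 = 13.3877
D_3 = 15.8511
D_4 = 18.7677
D_5 = 20.5206
D_6 = 22.4372
TV_6 = 23.4199/(0.077−0.0438) = 705.4196
P₀ = Σ Dₜ/(1+r)ᵗ + TV_6/(1+r)^6 = 529.2325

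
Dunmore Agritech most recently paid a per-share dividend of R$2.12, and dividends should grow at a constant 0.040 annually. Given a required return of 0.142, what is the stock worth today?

Gordon growth model: P₀ = D₁/(r − g). D₁ = 2.12 × (1 + 0.04) = 2.2048.
P₀ = 2.2048 / (0.142 − 0.04) = 2.2048 / 0.102 = 21.6157

R$21.62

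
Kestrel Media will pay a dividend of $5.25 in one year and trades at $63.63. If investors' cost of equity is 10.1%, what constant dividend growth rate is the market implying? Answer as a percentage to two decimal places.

1.85%

From P₀ = D₁/(r − g), the implied growth is g = r − D₁/P₀.
g = 0.101 − 5.25/63.63 = 0.101 − 0.08251 = 0.01849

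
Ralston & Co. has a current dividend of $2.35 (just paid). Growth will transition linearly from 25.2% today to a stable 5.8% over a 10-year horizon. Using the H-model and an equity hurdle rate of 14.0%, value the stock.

$58.12

H-model: P₀ = D₀[(1+g_L) + H(g_S−g_L)]/(r−g_L), with H = 10/2 = 5.
P₀ = 2.35 × [(1+0.058) + 5×(0.252−0.058)] / (0.14−0.058)
   = 2.35 × 2.0280 / 0.082 = 58.1195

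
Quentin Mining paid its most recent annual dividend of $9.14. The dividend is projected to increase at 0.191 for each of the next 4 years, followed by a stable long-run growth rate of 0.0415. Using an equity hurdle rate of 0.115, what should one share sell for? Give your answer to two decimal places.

Two-stage DDM. Project D₁…D_4 at 0.191, terminal growth 0.0415, discount at r = 0.115.
D_1 = 10.8857
D_2 = 12.9649
D_3 = 15.4412
D_4 = 18.3905
Terminal value at t=4: TV = D_5/(r−g) = 19.1537/(0.115−0.0415) = 260.5945
P₀ = 10.8857/(1+0.115)^1 + 12.9649/(1+0.115)^2 + 15.4412/(1+0.115)^3 + 18.3905/(1+0.115)^4 + 260.5945/(1+0.115)^4 = 211.8324

$211.83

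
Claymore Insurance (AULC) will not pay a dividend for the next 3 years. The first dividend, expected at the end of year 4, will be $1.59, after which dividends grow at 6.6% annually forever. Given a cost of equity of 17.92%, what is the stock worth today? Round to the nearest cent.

$8.57

Deferred-dividend DDM. At t=3 the remaining stream is a growing perpetuity with first payment D_4 = 1.59.
V_3 = D_4/(r−g) = 1.59/(0.1792−0.066) = 14.0459
P₀ = V_3/(1+r)^3 = 14.0459/(1+0.1792)^3 = 8.5662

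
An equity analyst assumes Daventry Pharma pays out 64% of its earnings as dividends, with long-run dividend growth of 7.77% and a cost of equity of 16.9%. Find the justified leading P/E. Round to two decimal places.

Justified leading P/E = b/(r−g) = 0.64/(0.169−0.0777) = 7.0099

7.01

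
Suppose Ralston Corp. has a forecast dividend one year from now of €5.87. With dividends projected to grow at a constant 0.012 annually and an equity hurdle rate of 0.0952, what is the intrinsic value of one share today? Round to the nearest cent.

Gordon growth model: P₀ = D₁/(r − g), with D₁ = 5.87 given directly.
P₀ = 5.8700 / (0.0952 − 0.012) = 5.8700 / 0.0832 = 70.5529

€70.55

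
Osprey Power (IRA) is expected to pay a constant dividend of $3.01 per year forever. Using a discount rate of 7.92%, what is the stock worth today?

$38.01

Zero-growth DDM (perpetuity): P₀ = D/r = 3.01 / 0.0792 = 38.0051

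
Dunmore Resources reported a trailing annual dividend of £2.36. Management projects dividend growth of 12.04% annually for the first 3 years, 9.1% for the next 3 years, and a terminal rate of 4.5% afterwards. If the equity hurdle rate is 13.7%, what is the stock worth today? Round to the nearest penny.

Three-stage DDM. Project D₁…D_6; terminal Gordon value at t=6 with g = 0.045; discount at r = 0.137.
D_1 = 2.6441
D_2 = 2.9625
D_3 = 3.3192
D_4 = 3.6212
D_5 = 3.9508
D_6 = 4.3103
TV_6 = 4.5042/(0.137−0.045) = 48.9592
P₀ = Σ Dₜ/(1+r)ᵗ + TV_6/(1+r)^6 = 35.7768

£35.78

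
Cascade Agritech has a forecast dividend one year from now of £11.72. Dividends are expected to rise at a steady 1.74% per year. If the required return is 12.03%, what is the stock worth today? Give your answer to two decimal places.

£113.90

Gordon growth model: P₀ = D₁/(r − g), with D₁ = 11.72 given directly.
P₀ = 11.7200 / (0.1203 − 0.0174) = 11.7200 / 0.1029 = 113.8970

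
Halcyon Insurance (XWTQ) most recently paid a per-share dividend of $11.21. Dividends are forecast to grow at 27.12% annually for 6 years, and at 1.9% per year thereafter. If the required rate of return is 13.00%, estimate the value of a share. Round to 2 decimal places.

Two-stage DDM. Project D₁…D_6 at 0.2712, terminal growth 0.019, discount at r = 0.13.
D_1 = 14.2502
D_2 = 18.1148
D_3 = 23.0275
D_4 = 29.2726
D_5 = 37.2113
D_6 = 47.3030
Terminal value at t=6: TV = D_7/(r−g) = 48.2018/(0.13−0.019) = 434.2503
P₀ = 14.2502/(1+0.13)^1 + 18.1148/(1+0.13)^2 + 23.0275/(1+0.13)^3 + 29.2726/(1+0.13)^4 + 37.2113/(1+0.13)^5 + 47.3030/(1+0.13)^6 + 434.2503/(1+0.13)^6 = 312.2057

$312.21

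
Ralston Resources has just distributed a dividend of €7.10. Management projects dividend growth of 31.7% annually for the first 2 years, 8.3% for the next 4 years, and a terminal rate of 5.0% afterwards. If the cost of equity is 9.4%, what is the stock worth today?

Three-stage DDM. Project D₁…D_6; terminal Gordon value at t=6 with g = 0.05; discount at r = 0.094.
D_1 = 9.3507
D_2 = 12.3149
D_3 = 13.3370
D_4 = 14.4440
D_5 = 15.6428
D_6 = 16.9412
TV_6 = 17.7882/(0.094−0.05) = 404.2782
P₀ = Σ Dₜ/(1+r)ᵗ + TV_6/(1+r)^6 = 294.7883

€294.79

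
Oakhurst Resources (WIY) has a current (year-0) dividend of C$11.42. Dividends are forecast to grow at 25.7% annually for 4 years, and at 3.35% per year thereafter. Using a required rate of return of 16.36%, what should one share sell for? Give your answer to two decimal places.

C$179.16

Two-stage DDM. Project D₁…D_4 at 0.257, terminal growth 0.0335, discount at r = 0.1636.
D_1 = 14.3549
D_2 = 18.0442
D_3 = 22.6815
D_4 = 28.5107
Terminal value at t=4: TV = D_5/(r−g) = 29.4658/(0.1636−0.0335) = 226.4855
P₀ = 14.3549/(1+0.1636)^1 + 18.0442/(1+0.1636)^2 + 22.6815/(1+0.1636)^3 + 28.5107/(1+0.1636)^4 + 226.4855/(1+0.1636)^4 = 179.1575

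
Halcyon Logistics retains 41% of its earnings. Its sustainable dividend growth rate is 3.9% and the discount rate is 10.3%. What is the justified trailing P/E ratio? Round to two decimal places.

9.58

Payout ratio b = 1 − 0.41 = 0.59.
Justified trailing P/E = b(1+g)/(r−g) = 0.59×(1+0.039)/(0.103−0.039) = 9.5783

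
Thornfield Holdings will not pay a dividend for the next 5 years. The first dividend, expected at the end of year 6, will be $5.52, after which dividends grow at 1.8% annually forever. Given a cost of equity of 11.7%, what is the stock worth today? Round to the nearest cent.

Deferred-dividend DDM. At t=5 the remaining stream is a growing perpetuity with first payment D_6 = 5.52.
V_5 = D_6/(r−g) = 5.52/(0.117−0.018) = 55.7576
P₀ = V_5/(1+r)^5 = 55.7576/(1+0.117)^5 = 32.0655

$32.07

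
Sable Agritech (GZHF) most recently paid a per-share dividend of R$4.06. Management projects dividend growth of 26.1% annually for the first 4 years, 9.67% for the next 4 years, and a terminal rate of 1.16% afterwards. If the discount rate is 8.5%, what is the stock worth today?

R$160.99

Three-stage DDM. Project D₁…D_8; terminal Gordon value at t=8 with g = 0.0116; discount at r = 0.085.
D_1 = 5.1197
D_2 = 6.4559
D_3 = 8.1409
D_4 = 10.2656
D_5 = 11.2583
D_6 = 12.3470
D_7 = 13.5410
D_8 = 14.8504
TV_8 = 15.0227/(0.085−0.0116) = 204.6683
P₀ = Σ Dₜ/(1+r)ᵗ + TV_8/(1+r)^8 = 160.9852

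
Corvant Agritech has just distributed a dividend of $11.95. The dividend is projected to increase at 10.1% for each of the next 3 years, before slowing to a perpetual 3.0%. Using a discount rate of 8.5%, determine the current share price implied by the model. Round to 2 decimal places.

$270.76

Two-stage DDM. Project D₁…D_3 at 0.101, terminal growth 0.03, discount at r = 0.085.
D_1 = 13.1569
D_2 = 14.4858
D_3 = 15.9489
Terminal value at t=3: TV = D_4/(r−g) = 16.4273/(0.085−0.03) = 298.6788
P₀ = 13.1569/(1+0.085)^1 + 14.4858/(1+0.085)^2 + 15.9489/(1+0.085)^3 + 298.6788/(1+0.085)^3 = 270.7558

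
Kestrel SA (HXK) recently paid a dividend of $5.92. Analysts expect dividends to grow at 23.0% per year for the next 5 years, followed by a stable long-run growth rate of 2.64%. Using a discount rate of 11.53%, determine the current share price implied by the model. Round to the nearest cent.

Two-stage DDM. Project D₁…D_5 at 0.23, terminal growth 0.0264, discount at r = 0.1153.
D_1 = 7.2816
D_2 = 8.9564
D_3 = 11.0163
D_4 = 13.5501
D_5 = 16.6666
Terminal value at t=5: TV = D_6/(r−g) = 17.1066/(0.1153−0.0264) = 192.4253
P₀ = 7.2816/(1+0.1153)^1 + 8.9564/(1+0.1153)^2 + 11.0163/(1+0.1153)^3 + 13.5501/(1+0.1153)^4 + 16.6666/(1+0.1153)^5 + 192.4253/(1+0.1153)^5 = 151.5927

$151.59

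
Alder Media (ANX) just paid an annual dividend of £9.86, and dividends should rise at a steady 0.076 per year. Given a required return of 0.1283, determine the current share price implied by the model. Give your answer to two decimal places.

Gordon growth model: P₀ = D₁/(r − g). D₁ = 9.86 × (1 + 0.076) = 10.6094.
P₀ = 10.6094 / (0.1283 − 0.076) = 10.6094 / 0.0523 = 202.8558

£202.86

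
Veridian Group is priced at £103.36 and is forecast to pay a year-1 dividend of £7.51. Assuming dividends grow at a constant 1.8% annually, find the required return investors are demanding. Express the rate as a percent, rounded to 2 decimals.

Rearranging the constant-growth DDM: r = D₁/P₀ + g.
r = 7.5100 / 103.36 + 0.018 = 0.07266 + 0.018 = 0.09066

9.07%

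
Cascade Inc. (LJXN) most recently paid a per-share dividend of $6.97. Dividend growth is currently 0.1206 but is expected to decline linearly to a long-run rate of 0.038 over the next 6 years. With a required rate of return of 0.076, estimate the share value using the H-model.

$235.84

H-model: P₀ = D₀[(1+g_L) + H(g_S−g_L)]/(r−g_L), with H = 6/2 = 3.
P₀ = 6.97 × [(1+0.038) + 3×(0.1206−0.038)] / (0.076−0.038)
   = 6.97 × 1.2858 / 0.038 = 235.8428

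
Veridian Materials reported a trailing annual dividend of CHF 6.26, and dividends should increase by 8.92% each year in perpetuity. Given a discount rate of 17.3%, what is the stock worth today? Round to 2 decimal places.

Gordon growth model: P₀ = D₁/(r − g). D₁ = 6.26 × (1 + 0.0892) = 6.8184.
P₀ = 6.8184 / (0.173 − 0.0892) = 6.8184 / 0.0838 = 81.3651

CHF 81.37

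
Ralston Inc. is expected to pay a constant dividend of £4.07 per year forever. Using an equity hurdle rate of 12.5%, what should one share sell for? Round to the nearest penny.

£32.56

Zero-growth DDM (perpetuity): P₀ = D/r = 4.07 / 0.125 = 32.5600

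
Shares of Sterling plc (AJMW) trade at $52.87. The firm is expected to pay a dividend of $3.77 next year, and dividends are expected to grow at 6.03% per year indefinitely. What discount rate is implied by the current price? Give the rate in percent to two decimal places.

Rearranging the constant-growth DDM: r = D₁/P₀ + g.
r = 3.7700 / 52.87 + 0.0603 = 0.07131 + 0.0603 = 0.13161

13.16%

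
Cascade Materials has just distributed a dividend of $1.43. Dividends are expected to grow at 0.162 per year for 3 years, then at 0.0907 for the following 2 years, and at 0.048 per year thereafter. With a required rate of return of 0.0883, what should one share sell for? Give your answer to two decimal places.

$53.86

Three-stage DDM. Project D₁…D_5; terminal Gordon value at t=5 with g = 0.048; discount at r = 0.0883.
D_1 = 1.6617
D_2 = 1.9308
D_3 = 2.2436
D_4 = 2.4471
D_5 = 2.6691
TV_5 = 2.7972/(0.0883−0.048) = 69.4099
P₀ = Σ Dₜ/(1+r)ᵗ + TV_5/(1+r)^5 = 53.8556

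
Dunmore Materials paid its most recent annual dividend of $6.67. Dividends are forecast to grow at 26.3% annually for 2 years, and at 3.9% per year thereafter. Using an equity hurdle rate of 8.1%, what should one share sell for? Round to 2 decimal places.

$242.14

Two-stage DDM. Project D₁…D_2 at 0.263, terminal growth 0.039, discount at r = 0.081.
D_1 = 8.4242
D_2 = 10.6398
Terminal value at t=2: TV = D_3/(r−g) = 11.0547/(0.081−0.039) = 263.2078
P₀ = 8.4242/(1+0.081)^1 + 10.6398/(1+0.081)^2 + 263.2078/(1+0.081)^2 = 242.1390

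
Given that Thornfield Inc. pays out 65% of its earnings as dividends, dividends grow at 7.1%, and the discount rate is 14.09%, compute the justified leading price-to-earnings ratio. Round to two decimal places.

9.30

Justified leading P/E = b/(r−g) = 0.65/(0.1409−0.071) = 9.2990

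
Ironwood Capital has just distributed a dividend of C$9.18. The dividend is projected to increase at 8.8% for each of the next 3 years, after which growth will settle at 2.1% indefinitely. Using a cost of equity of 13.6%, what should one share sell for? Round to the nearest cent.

C$96.88

Two-stage DDM. Project D₁…D_3 at 0.088, terminal growth 0.021, discount at r = 0.136.
D_1 = 9.9878
D_2 = 10.8668
D_3 = 11.8230
Terminal value at t=3: TV = D_4/(r−g) = 12.0713/(0.136−0.021) = 104.9681
P₀ = 9.9878/(1+0.136)^1 + 10.8668/(1+0.136)^2 + 11.8230/(1+0.136)^3 + 104.9681/(1+0.136)^3 = 96.8791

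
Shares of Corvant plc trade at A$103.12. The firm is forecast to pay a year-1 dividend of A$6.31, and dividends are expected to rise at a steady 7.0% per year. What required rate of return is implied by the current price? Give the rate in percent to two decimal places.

13.12%

Rearranging the constant-growth DDM: r = D₁/P₀ + g.
r = 6.3100 / 103.12 + 0.07 = 0.06119 + 0.07 = 0.13119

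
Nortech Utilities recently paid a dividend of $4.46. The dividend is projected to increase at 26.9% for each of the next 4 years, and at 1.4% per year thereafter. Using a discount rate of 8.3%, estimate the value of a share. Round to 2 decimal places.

$150.49

Two-stage DDM. Project D₁…D_4 at 0.269, terminal growth 0.014, discount at r = 0.083.
D_1 = 5.6597
D_2 = 7.1822
D_3 = 9.1142
D_4 = 11.5660
Terminal value at t=4: TV = D_5/(r−g) = 11.7279/(0.083−0.014) = 169.9692
P₀ = 5.6597/(1+0.083)^1 + 7.1822/(1+0.083)^2 + 9.1142/(1+0.083)^3 + 11.5660/(1+0.083)^4 + 169.9692/(1+0.083)^4 = 150.4861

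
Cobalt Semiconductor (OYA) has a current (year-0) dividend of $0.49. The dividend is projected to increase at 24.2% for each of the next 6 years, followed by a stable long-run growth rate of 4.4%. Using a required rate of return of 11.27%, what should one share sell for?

Two-stage DDM. Project D₁…D_6 at 0.242, terminal growth 0.044, discount at r = 0.1127.
D_1 = 0.6086
D_2 = 0.7559
D_3 = 0.9388
D_4 = 1.1660
D_5 = 1.4481
D_6 = 1.7986
Terminal value at t=6: TV = D_7/(r−g) = 1.8777/(0.1127−0.044) = 27.3319
P₀ = 0.6086/(1+0.1127)^1 + 0.7559/(1+0.1127)^2 + 0.9388/(1+0.1127)^3 + 1.1660/(1+0.1127)^4 + 1.4481/(1+0.1127)^5 + 1.7986/(1+0.1127)^6 + 27.3319/(1+0.1127)^6 = 18.7975

$18.80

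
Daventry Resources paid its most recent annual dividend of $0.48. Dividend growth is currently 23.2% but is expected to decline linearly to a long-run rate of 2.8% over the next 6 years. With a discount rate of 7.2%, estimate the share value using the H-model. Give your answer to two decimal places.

$17.89

H-model: P₀ = D₀[(1+g_L) + H(g_S−g_L)]/(r−g_L), with H = 6/2 = 3.
P₀ = 0.48 × [(1+0.028) + 3×(0.232−0.028)] / (0.072−0.028)
   = 0.48 × 1.6400 / 0.044 = 17.8909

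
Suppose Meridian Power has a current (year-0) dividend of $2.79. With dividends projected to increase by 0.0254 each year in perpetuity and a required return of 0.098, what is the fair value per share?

$39.41

Gordon growth model: P₀ = D₁/(r − g). D₁ = 2.79 × (1 + 0.0254) = 2.8609.
P₀ = 2.8609 / (0.098 − 0.0254) = 2.8609 / 0.0726 = 39.4059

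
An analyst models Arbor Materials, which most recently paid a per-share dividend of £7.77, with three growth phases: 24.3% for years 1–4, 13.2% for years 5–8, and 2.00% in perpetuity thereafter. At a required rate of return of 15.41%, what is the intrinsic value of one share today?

Three-stage DDM. Project D₁…D_8; terminal Gordon value at t=8 with g = 0.02; discount at r = 0.1541.
D_1 = 9.6581
D_2 = 12.0050
D_3 = 14.9223
D_4 = 18.5484
D_5 = 20.9967
D_6 = 23.7683
D_7 = 26.9057
D_8 = 30.4573
TV_8 = 31.0664/(0.1541−0.02) = 231.6662
P₀ = Σ Dₜ/(1+r)ᵗ + TV_8/(1+r)^8 = 151.0072

£151.01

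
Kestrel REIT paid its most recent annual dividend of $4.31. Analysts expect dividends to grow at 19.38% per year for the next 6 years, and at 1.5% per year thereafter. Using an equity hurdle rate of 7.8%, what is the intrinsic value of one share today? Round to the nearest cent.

$165.60

Two-stage DDM. Project D₁…D_6 at 0.1938, terminal growth 0.015, discount at r = 0.078.
D_1 = 5.1453
D_2 = 6.1424
D_3 = 7.3328
D_4 = 8.7539
D_5 = 10.4505
D_6 = 12.4758
Terminal value at t=6: TV = D_7/(r−g) = 12.6629/(0.078−0.015) = 200.9982
P₀ = 5.1453/(1+0.078)^1 + 6.1424/(1+0.078)^2 + 7.3328/(1+0.078)^3 + 8.7539/(1+0.078)^4 + 10.4505/(1+0.078)^5 + 12.4758/(1+0.078)^6 + 200.9982/(1+0.078)^6 = 165.6024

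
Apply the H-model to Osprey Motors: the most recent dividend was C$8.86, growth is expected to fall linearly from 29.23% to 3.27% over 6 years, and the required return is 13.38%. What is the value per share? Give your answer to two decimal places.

H-model: P₀ = D₀[(1+g_L) + H(g_S−g_L)]/(r−g_L), with H = 6/2 = 3.
P₀ = 8.86 × [(1+0.0327) + 3×(0.2923−0.0327)] / (0.1338−0.0327)
   = 8.86 × 1.8115 / 0.1011 = 158.7526

C$158.75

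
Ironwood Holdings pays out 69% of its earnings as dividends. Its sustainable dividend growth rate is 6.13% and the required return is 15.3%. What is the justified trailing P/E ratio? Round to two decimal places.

7.99

Justified trailing P/E = b(1+g)/(r−g) = 0.69×(1+0.0613)/(0.153−0.0613) = 7.9858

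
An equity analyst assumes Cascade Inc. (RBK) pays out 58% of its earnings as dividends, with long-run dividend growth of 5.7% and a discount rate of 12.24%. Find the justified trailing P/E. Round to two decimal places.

9.37

Justified trailing P/E = b(1+g)/(r−g) = 0.58×(1+0.057)/(0.1224−0.057) = 9.3740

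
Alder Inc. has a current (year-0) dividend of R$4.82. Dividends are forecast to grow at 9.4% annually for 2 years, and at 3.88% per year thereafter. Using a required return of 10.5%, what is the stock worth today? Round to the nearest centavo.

Two-stage DDM. Project D₁…D_2 at 0.094, terminal growth 0.0388, discount at r = 0.105.
D_1 = 5.2731
D_2 = 5.7687
Terminal value at t=2: TV = D_3/(r−g) = 5.9926/(0.105−0.0388) = 90.5223
P₀ = 5.2731/(1+0.105)^1 + 5.7687/(1+0.105)^2 + 90.5223/(1+0.105)^2 = 83.6329

R$83.63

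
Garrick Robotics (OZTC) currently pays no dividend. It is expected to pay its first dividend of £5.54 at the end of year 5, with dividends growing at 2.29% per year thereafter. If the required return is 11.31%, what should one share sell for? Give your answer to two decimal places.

Deferred-dividend DDM. At t=4 the remaining stream is a growing perpetuity with first payment D_5 = 5.54.
V_4 = D_5/(r−g) = 5.54/(0.1131−0.0229) = 61.4191
P₀ = V_4/(1+r)^4 = 61.4191/(1+0.1131)^4 = 40.0098

£40.01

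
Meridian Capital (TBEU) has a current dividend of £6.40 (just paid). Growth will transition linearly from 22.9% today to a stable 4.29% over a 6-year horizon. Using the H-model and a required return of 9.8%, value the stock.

H-model: P₀ = D₀[(1+g_L) + H(g_S−g_L)]/(r−g_L), with H = 6/2 = 3.
P₀ = 6.40 × [(1+0.0429) + 3×(0.229−0.0429)] / (0.098−0.0429)
   = 6.40 × 1.6012 / 0.0551 = 185.9833

£185.98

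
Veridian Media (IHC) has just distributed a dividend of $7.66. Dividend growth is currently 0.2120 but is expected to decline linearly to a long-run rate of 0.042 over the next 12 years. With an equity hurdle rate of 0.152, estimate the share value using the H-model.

$143.59

H-model: P₀ = D₀[(1+g_L) + H(g_S−g_L)]/(r−g_L), with H = 12/2 = 6.
P₀ = 7.66 × [(1+0.042) + 6×(0.212−0.042)] / (0.152−0.042)
   = 7.66 × 2.0620 / 0.11 = 143.5902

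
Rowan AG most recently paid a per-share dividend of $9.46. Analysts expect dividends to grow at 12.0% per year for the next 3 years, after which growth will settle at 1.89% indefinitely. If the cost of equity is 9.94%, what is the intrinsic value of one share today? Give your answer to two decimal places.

Two-stage DDM. Project D₁…D_3 at 0.12, terminal growth 0.0189, discount at r = 0.0994.
D_1 = 10.5952
D_2 = 11.8666
D_3 = 13.2906
Terminal value at t=3: TV = D_4/(r−g) = 13.5418/(0.0994−0.0189) = 168.2213
P₀ = 10.5952/(1+0.0994)^1 + 11.8666/(1+0.0994)^2 + 13.2906/(1+0.0994)^3 + 168.2213/(1+0.0994)^3 = 156.0511

$156.05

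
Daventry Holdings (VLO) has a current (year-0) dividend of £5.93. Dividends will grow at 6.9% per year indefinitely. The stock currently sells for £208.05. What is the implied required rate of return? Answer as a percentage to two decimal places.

9.95%

Rearranging the constant-growth DDM: r = D₁/P₀ + g.
D₁ = 5.93 × (1 + 0.069) = 6.3392.
r = 6.3392 / 208.05 + 0.069 = 0.03047 + 0.069 = 0.09947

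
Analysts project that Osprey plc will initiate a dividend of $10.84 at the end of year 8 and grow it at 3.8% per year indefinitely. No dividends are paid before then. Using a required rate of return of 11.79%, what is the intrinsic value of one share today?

$62.18

Deferred-dividend DDM. At t=7 the remaining stream is a growing perpetuity with first payment D_8 = 10.84.
V_7 = D_8/(r−g) = 10.84/(0.1179−0.038) = 135.6696
P₀ = V_7/(1+r)^7 = 135.6696/(1+0.1179)^7 = 62.1816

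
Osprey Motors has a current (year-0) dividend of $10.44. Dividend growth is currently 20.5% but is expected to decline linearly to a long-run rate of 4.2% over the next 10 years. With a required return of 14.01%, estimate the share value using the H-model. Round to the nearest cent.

$197.63

H-model: P₀ = D₀[(1+g_L) + H(g_S−g_L)]/(r−g_L), with H = 10/2 = 5.
P₀ = 10.44 × [(1+0.042) + 5×(0.205−0.042)] / (0.1401−0.042)
   = 10.44 × 1.8570 / 0.0981 = 197.6257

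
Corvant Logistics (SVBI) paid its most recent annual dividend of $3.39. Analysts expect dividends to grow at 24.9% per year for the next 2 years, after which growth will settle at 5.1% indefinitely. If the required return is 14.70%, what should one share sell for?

Two-stage DDM. Project D₁…D_2 at 0.249, terminal growth 0.051, discount at r = 0.147.
D_1 = 4.2341
D_2 = 5.2884
Terminal value at t=2: TV = D_3/(r−g) = 5.5581/(0.147−0.051) = 57.8970
P₀ = 4.2341/(1+0.147)^1 + 5.2884/(1+0.147)^2 + 57.8970/(1+0.147)^2 = 51.7190

$51.72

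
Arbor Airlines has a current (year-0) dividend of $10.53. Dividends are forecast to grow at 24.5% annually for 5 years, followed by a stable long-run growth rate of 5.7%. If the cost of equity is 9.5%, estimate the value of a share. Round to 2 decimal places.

Two-stage DDM. Project D₁…D_5 at 0.245, terminal growth 0.057, discount at r = 0.095.
D_1 = 13.1098
D_2 = 16.3218
D_3 = 20.3206
D_4 = 25.2991
D_5 = 31.4974
Terminal value at t=5: TV = D_6/(r−g) = 33.2928/(0.095−0.057) = 876.1259
P₀ = 13.1098/(1+0.095)^1 + 16.3218/(1+0.095)^2 + 20.3206/(1+0.095)^3 + 25.2991/(1+0.095)^4 + 31.4974/(1+0.095)^5 + 876.1259/(1+0.095)^5 = 635.2071

$635.21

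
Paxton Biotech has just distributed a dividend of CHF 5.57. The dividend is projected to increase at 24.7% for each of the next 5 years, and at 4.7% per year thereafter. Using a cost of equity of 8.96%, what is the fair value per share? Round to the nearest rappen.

CHF 311.29

Two-stage DDM. Project D₁…D_5 at 0.247, terminal growth 0.047, discount at r = 0.0896.
D_1 = 6.9458
D_2 = 8.6614
D_3 = 10.8008
D_4 = 13.4686
D_5 = 16.7953
Terminal value at t=5: TV = D_6/(r−g) = 17.5847/(0.0896−0.047) = 412.7856
P₀ = 6.9458/(1+0.0896)^1 + 8.6614/(1+0.0896)^2 + 10.8008/(1+0.0896)^3 + 13.4686/(1+0.0896)^4 + 16.7953/(1+0.0896)^5 + 412.7856/(1+0.0896)^5 = 311.2859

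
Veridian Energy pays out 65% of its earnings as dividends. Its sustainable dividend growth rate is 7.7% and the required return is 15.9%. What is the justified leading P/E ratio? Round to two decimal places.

Justified leading P/E = b/(r−g) = 0.65/(0.159−0.077) = 7.9268

7.93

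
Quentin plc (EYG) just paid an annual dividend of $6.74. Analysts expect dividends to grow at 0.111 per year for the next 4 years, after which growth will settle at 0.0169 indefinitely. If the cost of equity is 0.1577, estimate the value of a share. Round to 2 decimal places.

$65.64

Two-stage DDM. Project D₁…D_4 at 0.111, terminal growth 0.0169, discount at r = 0.1577.
D_1 = 7.4881
D_2 = 8.3193
D_3 = 9.2428
D_4 = 10.2687
Terminal value at t=4: TV = D_5/(r−g) = 10.4423/(0.1577−0.0169) = 74.1638
P₀ = 7.4881/(1+0.1577)^1 + 8.3193/(1+0.1577)^2 + 9.2428/(1+0.1577)^3 + 10.2687/(1+0.1577)^4 + 74.1638/(1+0.1577)^4 = 65.6351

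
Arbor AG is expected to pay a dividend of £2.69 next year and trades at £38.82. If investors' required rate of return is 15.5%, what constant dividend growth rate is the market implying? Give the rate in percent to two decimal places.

From P₀ = D₁/(r − g), the implied growth is g = r − D₁/P₀.
g = 0.155 − 2.69/38.82 = 0.155 − 0.06929 = 0.08571

8.57%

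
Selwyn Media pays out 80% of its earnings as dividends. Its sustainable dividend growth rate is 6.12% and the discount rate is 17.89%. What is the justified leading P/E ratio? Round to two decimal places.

6.80

Justified leading P/E = b/(r−g) = 0.80/(0.1789−0.0612) = 6.7969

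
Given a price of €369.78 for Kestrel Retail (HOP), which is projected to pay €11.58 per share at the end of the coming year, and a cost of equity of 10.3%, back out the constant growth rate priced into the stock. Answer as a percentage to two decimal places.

7.17%

From P₀ = D₁/(r − g), the implied growth is g = r − D₁/P₀.
g = 0.103 − 11.58/369.78 = 0.103 − 0.03132 = 0.07168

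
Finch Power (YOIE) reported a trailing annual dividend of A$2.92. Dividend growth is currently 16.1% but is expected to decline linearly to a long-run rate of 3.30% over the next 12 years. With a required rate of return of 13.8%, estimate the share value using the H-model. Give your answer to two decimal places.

H-model: P₀ = D₀[(1+g_L) + H(g_S−g_L)]/(r−g_L), with H = 12/2 = 6.
P₀ = 2.92 × [(1+0.033) + 6×(0.161−0.033)] / (0.138−0.033)
   = 2.92 × 1.8010 / 0.105 = 50.0850

A$50.08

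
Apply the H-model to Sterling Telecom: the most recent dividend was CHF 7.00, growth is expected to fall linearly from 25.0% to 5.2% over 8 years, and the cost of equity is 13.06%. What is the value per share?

CHF 164.22

H-model: P₀ = D₀[(1+g_L) + H(g_S−g_L)]/(r−g_L), with H = 8/2 = 4.
P₀ = 7.00 × [(1+0.052) + 4×(0.25−0.052)] / (0.1306−0.052)
   = 7.00 × 1.8440 / 0.0786 = 164.2239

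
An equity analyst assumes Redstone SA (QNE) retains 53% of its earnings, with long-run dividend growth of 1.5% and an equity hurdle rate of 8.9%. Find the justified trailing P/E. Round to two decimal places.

Payout ratio b = 1 − 0.53 = 0.47.
Justified trailing P/E = b(1+g)/(r−g) = 0.47×(1+0.015)/(0.089−0.015) = 6.4466

6.45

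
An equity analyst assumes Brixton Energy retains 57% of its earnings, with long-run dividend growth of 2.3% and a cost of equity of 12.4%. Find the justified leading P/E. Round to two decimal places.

Payout ratio b = 1 − 0.57 = 0.43.
Justified leading P/E = b/(r−g) = 0.43/(0.124−0.023) = 4.2574

4.26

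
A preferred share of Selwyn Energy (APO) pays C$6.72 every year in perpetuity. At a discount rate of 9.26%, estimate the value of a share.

Zero-growth DDM (perpetuity): P₀ = D/r = 6.72 / 0.0926 = 72.5702

C$72.57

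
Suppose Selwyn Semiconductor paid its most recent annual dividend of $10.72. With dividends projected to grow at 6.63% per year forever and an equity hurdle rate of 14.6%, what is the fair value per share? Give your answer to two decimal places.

$143.42

Gordon growth model: P₀ = D₁/(r − g). D₁ = 10.72 × (1 + 0.0663) = 11.4307.
P₀ = 11.4307 / (0.146 − 0.0663) = 11.4307 / 0.0797 = 143.4220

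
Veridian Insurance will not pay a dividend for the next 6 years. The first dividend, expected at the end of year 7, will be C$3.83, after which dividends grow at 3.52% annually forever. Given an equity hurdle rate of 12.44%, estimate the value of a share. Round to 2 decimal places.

C$21.25

Deferred-dividend DDM. At t=6 the remaining stream is a growing perpetuity with first payment D_7 = 3.83.
V_6 = D_7/(r−g) = 3.83/(0.1244−0.0352) = 42.9372
P₀ = V_6/(1+r)^6 = 42.9372/(1+0.1244)^6 = 21.2476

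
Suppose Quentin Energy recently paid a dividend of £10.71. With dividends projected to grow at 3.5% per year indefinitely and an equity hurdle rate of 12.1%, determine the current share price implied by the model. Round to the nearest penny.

£128.89

Gordon growth model: P₀ = D₁/(r − g). D₁ = 10.71 × (1 + 0.035) = 11.0848.
P₀ = 11.0848 / (0.121 − 0.035) = 11.0848 / 0.086 = 128.8936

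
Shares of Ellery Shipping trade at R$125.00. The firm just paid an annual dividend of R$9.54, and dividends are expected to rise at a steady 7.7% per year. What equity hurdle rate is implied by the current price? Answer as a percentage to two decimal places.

15.92%

Rearranging the constant-growth DDM: r = D₁/P₀ + g.
D₁ = 9.54 × (1 + 0.077) = 10.2746.
r = 10.2746 / 125.00 + 0.077 = 0.08220 + 0.077 = 0.15920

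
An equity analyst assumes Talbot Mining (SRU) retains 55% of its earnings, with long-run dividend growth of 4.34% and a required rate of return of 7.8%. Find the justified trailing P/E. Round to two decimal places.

Payout ratio b = 1 − 0.55 = 0.45.
Justified trailing P/E = b(1+g)/(r−g) = 0.45×(1+0.0434)/(0.078−0.0434) = 13.5702

13.57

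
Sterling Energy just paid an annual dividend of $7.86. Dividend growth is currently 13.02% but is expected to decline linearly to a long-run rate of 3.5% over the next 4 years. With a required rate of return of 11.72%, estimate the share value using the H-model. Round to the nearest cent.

$117.17

H-model: P₀ = D₀[(1+g_L) + H(g_S−g_L)]/(r−g_L), with H = 4/2 = 2.
P₀ = 7.86 × [(1+0.035) + 2×(0.1302−0.035)] / (0.1172−0.035)
   = 7.86 × 1.2254 / 0.0822 = 117.1733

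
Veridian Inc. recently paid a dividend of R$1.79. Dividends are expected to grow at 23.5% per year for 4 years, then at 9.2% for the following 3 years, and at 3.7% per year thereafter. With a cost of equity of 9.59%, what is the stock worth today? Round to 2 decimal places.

Three-stage DDM. Project D₁…D_7; terminal Gordon value at t=7 with g = 0.037; discount at r = 0.0959.
D_1 = 2.2106
D_2 = 2.7302
D_3 = 3.3717
D_4 = 4.1641
D_5 = 4.5472
D_6 = 4.9655
D_7 = 5.4224
TV_7 = 5.6230/(0.0959−0.037) = 95.4668
P₀ = Σ Dₜ/(1+r)ᵗ + TV_7/(1+r)^7 = 68.6255

R$68.63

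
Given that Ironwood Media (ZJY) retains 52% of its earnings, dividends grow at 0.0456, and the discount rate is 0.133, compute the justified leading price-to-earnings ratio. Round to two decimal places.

5.49

Payout ratio b = 1 − 0.52 = 0.48.
Justified leading P/E = b/(r−g) = 0.48/(0.133−0.0456) = 5.4920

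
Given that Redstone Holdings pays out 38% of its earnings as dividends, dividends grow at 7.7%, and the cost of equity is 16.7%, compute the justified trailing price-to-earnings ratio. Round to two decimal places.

4.55

Justified trailing P/E = b(1+g)/(r−g) = 0.38×(1+0.077)/(0.167−0.077) = 4.5473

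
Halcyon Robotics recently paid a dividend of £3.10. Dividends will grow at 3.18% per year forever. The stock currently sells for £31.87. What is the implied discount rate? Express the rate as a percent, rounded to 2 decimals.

Rearranging the constant-growth DDM: r = D₁/P₀ + g.
D₁ = 3.10 × (1 + 0.0318) = 3.1986.
r = 3.1986 / 31.87 + 0.0318 = 0.10036 + 0.0318 = 0.13216

13.22%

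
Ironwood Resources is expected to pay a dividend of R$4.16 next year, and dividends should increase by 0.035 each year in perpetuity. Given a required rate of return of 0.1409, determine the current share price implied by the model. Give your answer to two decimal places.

Gordon growth model: P₀ = D₁/(r − g), with D₁ = 4.16 given directly.
P₀ = 4.1600 / (0.1409 − 0.035) = 4.1600 / 0.1059 = 39.2823

R$39.28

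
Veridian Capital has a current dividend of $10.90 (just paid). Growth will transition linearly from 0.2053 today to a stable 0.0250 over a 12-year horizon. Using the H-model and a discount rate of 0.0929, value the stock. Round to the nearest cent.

H-model: P₀ = D₀[(1+g_L) + H(g_S−g_L)]/(r−g_L), with H = 12/2 = 6.
P₀ = 10.90 × [(1+0.025) + 6×(0.2053−0.025)] / (0.0929−0.025)
   = 10.90 × 2.1068 / 0.0679 = 338.2050

$338.21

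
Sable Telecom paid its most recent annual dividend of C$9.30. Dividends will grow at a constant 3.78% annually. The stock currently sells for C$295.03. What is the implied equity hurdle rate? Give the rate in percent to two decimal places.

Rearranging the constant-growth DDM: r = D₁/P₀ + g.
D₁ = 9.30 × (1 + 0.0378) = 9.6515.
r = 9.6515 / 295.03 + 0.0378 = 0.03271 + 0.0378 = 0.07051

7.05%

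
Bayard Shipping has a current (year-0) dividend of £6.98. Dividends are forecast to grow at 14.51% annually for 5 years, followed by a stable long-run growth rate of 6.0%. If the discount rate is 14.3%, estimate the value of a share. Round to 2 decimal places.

Two-stage DDM. Project D₁…D_5 at 0.1451, terminal growth 0.06, discount at r = 0.143.
D_1 = 7.9928
D_2 = 9.1526
D_3 = 10.4806
D_4 = 12.0013
D_5 = 13.7427
Terminal value at t=5: TV = D_6/(r−g) = 14.5673/(0.143−0.06) = 175.5094
P₀ = 7.9928/(1+0.143)^1 + 9.1526/(1+0.143)^2 + 10.4806/(1+0.143)^3 + 12.0013/(1+0.143)^4 + 13.7427/(1+0.143)^5 + 175.5094/(1+0.143)^5 = 125.0569

£125.06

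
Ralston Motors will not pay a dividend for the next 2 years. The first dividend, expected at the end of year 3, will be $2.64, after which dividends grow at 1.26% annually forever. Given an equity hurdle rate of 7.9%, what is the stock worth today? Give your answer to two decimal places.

$34.15

Deferred-dividend DDM. At t=2 the remaining stream is a growing perpetuity with first payment D_3 = 2.64.
V_2 = D_3/(r−g) = 2.64/(0.079−0.0126) = 39.7590
P₀ = V_2/(1+r)^2 = 39.7590/(1+0.079)^2 = 34.1502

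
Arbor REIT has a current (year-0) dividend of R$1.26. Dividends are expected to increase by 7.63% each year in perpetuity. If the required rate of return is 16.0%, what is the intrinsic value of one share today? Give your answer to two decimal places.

R$16.20

Gordon growth model: P₀ = D₁/(r − g). D₁ = 1.26 × (1 + 0.0763) = 1.3561.
P₀ = 1.3561 / (0.16 − 0.0763) = 1.3561 / 0.0837 = 16.2024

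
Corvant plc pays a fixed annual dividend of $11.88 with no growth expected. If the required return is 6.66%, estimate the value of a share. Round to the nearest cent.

Zero-growth DDM (perpetuity): P₀ = D/r = 11.88 / 0.0666 = 178.3784

$178.38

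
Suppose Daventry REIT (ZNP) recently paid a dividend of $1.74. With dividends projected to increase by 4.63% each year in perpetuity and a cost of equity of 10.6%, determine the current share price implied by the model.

Gordon growth model: P₀ = D₁/(r − g). D₁ = 1.74 × (1 + 0.0463) = 1.8206.
P₀ = 1.8206 / (0.106 − 0.0463) = 1.8206 / 0.0597 = 30.4952

$30.50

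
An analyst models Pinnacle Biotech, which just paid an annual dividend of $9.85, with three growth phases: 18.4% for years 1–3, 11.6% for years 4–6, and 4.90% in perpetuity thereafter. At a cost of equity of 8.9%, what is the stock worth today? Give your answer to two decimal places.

Three-stage DDM. Project D₁…D_6; terminal Gordon value at t=6 with g = 0.049; discount at r = 0.089.
D_1 = 11.6624
D_2 = 13.8083
D_3 = 16.3490
D_4 = 18.2455
D_5 = 20.3620
D_6 = 22.7240
TV_6 = 23.8374/(0.089−0.049) = 595.9357
P₀ = Σ Dₜ/(1+r)ᵗ + TV_6/(1+r)^6 = 432.2035

$432.20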